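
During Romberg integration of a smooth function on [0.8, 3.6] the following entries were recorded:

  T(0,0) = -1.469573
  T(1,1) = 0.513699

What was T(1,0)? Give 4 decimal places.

From T(1,1) = (4·T(1,0) − T(0,0))/3, solve for T(1,0):
4·T(1,0) = 3·0.513699 + (-1.469573) = 0.071524
T(1,0) = 0.017881

0.0179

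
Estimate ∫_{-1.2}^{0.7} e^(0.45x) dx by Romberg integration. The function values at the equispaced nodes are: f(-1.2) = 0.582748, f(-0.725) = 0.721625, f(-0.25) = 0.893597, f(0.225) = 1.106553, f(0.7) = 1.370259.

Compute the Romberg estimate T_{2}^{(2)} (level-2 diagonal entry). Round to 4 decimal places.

1.7500

T_{0}^{(0)} (trapezoid, 1 panel, h=1.9000): 1.855357
T_{1}^{(0)} (trapezoid, 2 panels, h=0.9500): 1.776595
T_{2}^{(0)} (trapezoid, 4 panels, h=0.4750): 1.756682
T_{1}^{(1)} = 1.776595 + (1.776595 − 1.855357)/3 = 1.750341
T_{2}^{(1)} = 1.756682 + (1.756682 − 1.776595)/3 = 1.750044
T_{2}^{(2)} = 1.750044 + (1.750044 − 1.750341)/15 = 1.750024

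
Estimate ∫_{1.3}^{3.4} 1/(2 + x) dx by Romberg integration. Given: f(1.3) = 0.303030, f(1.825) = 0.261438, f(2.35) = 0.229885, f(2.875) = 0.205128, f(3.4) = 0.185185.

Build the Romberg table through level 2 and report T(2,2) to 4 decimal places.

0.4925

T(0,0) (trapezoid, 1 panel, h=2.1000): 0.512626
T(1,0) (trapezoid, 2 panels, h=1.0500): 0.497692
T(2,0) (trapezoid, 4 panels, h=0.5250): 0.493793
T(1,1) = 0.497692 + (0.497692 − 0.512626)/3 = 0.492714
T(2,1) = 0.493793 + (0.493793 − 0.497692)/3 = 0.492493
T(2,2) = 0.492493 + (0.492493 − 0.492714)/15 = 0.492478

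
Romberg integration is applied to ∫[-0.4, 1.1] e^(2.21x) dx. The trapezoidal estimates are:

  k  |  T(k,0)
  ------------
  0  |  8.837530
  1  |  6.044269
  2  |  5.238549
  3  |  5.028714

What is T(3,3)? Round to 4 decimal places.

T(1,1) = 6.044269 + (6.044269 − 8.837530)/3 = 5.113182
T(2,1) = (4·5.238549 − 6.044269) / 3 = 4.969976
T(3,1) = 5.028714 + (5.028714 − 5.238549)/3 = 4.958769
T(2,2) = (16·4.969976 − 5.113182) / 15 = 4.960429
T(3,2) = 4.958769 + (4.958769 − 4.969976)/15 = 4.958022
T(3,3) = 4.958022 + (4.958022 − 4.960429)/63 = 4.957984

4.9580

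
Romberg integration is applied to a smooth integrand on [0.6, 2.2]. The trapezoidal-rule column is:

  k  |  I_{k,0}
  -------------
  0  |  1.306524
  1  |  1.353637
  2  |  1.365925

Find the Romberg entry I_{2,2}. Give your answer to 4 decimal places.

I_{1,1} = 1.353637 + (1.353637 − 1.306524)/3 = 1.369341
I_{2,1} = 1.365925 + (1.365925 − 1.353637)/3 = 1.370021
I_{2,2} = (16·1.370021 − 1.369341) / 15 = 1.370066
(Column j=1 coincides with Simpson's rule on the same nodes.)

1.3701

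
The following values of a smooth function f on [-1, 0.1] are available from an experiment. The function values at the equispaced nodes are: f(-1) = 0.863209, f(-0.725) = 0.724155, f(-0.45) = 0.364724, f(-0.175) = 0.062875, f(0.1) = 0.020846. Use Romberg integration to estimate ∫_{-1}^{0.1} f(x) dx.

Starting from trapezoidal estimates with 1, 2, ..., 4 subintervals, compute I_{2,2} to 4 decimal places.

0.4369

I_{0,0} (trapezoid, 1 panel, h=1.1000): 0.486230
I_{1,0} (trapezoid, 2 panels, h=0.5500): 0.443713
I_{2,0} (trapezoid, 4 panels, h=0.2750): 0.438290
I_{1,1} = 0.443713 + (0.443713 − 0.486230)/3 = 0.429541
I_{2,1} = 0.438290 + (0.438290 − 0.443713)/3 = 0.436482
I_{2,2} = 0.436482 + (0.436482 − 0.429541)/15 = 0.436945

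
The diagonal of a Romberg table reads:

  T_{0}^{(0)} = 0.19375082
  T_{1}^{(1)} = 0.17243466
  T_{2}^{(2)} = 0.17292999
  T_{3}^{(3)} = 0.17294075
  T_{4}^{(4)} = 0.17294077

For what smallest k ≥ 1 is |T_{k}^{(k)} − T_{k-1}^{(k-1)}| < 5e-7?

|T_{1}^{(1)} − T_{0}^{(0)}| = 0.02131616 ≥ 5e-7
|T_{2}^{(2)} − T_{1}^{(1)}| = 0.00049533 ≥ 5e-7
|T_{3}^{(3)} − T_{2}^{(2)}| = 0.00001076 ≥ 5e-7
|T_{4}^{(4)} − T_{3}^{(3)}| = 0.00000002 < 5e-7

k = 4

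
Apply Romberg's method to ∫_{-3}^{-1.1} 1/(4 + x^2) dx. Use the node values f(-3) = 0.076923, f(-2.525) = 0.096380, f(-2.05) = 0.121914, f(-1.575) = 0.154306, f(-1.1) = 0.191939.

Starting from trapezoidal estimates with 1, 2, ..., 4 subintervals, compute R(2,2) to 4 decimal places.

0.2400

R(0,0) (trapezoid, 1 panel, h=1.9000): 0.255419
R(1,0) (trapezoid, 2 panels, h=0.9500): 0.243528
R(2,0) (trapezoid, 4 panels, h=0.4750): 0.240840
R(1,1) = 0.243528 + (0.243528 − 0.255419)/3 = 0.239564
R(2,1) = 0.240840 + (0.240840 − 0.243528)/3 = 0.239944
R(2,2) = 0.239944 + (0.239944 − 0.239564)/15 = 0.239969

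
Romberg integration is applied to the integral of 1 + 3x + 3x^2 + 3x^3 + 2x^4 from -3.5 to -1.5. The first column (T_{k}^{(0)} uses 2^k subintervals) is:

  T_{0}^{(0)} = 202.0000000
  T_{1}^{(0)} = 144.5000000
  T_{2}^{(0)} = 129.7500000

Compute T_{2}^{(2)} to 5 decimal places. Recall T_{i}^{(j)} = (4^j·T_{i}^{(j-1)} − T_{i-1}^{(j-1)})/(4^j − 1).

T_{1}^{(1)} = (4·144.5000000 − 202.0000000) / 3 = 125.3333333
T_{2}^{(1)} = (4·129.7500000 − 144.5000000) / 3 = 124.8333333
T_{2}^{(2)} = 124.8333333 + (124.8333333 − 125.3333333)/15 = 124.8000000

124.80000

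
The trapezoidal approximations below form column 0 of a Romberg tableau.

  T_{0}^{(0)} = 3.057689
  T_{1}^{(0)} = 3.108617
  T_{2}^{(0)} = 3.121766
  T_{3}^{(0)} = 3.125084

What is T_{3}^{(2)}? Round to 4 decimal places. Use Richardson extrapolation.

3.1262

T_{2}^{(1)} = (4·3.121766 − 3.108617) / 3 = 3.126149
T_{3}^{(1)} = (4·3.125084 − 3.121766) / 3 = 3.126190
T_{3}^{(2)} = (16·3.126190 − 3.126149) / 15 = 3.126193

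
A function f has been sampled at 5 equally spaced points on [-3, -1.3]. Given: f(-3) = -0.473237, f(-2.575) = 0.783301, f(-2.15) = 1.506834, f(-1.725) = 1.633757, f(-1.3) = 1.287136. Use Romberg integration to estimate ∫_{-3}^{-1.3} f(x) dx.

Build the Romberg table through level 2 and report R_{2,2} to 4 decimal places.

R_{0,0} (trapezoid, 1 panel, h=1.7000): 0.691814
R_{1,0} (trapezoid, 2 panels, h=0.8500): 1.626716
R_{2,0} (trapezoid, 4 panels, h=0.4250): 1.840608
R_{1,1} = 1.626716 + (1.626716 − 0.691814)/3 = 1.938350
R_{2,1} = 1.840608 + (1.840608 − 1.626716)/3 = 1.911905
R_{2,2} = 1.911905 + (1.911905 − 1.938350)/15 = 1.910142

1.9101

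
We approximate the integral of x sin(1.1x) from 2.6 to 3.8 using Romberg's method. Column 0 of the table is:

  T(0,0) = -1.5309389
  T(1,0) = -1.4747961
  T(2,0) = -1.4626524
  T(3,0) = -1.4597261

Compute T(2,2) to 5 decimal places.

T(1,1) = -1.4747961 + (-1.4747961 − (-1.5309389))/3 = -1.4560818
T(2,1) = (4·(-1.4626524) − (-1.4747961)) / 3 = -1.4586045
T(2,2) = (16·(-1.4586045) − (-1.4560818)) / 15 = -1.4587727

-1.45877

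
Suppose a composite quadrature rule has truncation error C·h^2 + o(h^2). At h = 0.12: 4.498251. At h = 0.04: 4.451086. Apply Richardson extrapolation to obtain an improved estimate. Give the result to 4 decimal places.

4.4452

Extrapolated value = (9·A(h/3) − A(h)) / (9 − 1)
= (9·4.451086 − 4.498251) / 8
= 35.561523 / 8 = 4.445190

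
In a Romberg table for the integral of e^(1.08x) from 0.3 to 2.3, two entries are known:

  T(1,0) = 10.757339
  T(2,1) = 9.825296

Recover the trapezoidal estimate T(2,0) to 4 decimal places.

From T(2,1) = (4·T(2,0) − T(1,0))/3, solve for T(2,0):
4·T(2,0) = 3·9.825296 + 10.757339 = 40.233227
T(2,0) = 10.058307

10.0583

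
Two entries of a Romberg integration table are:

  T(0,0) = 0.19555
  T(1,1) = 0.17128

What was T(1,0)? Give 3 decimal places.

From T(1,1) = (4·T(1,0) − T(0,0))/3, solve for T(1,0):
4·T(1,0) = 3·0.17128 + 0.19555 = 0.70939
T(1,0) = 0.17735

0.177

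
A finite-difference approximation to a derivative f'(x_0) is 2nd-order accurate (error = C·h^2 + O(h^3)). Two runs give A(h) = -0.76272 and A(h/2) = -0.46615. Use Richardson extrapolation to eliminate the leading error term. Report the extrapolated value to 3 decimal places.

Extrapolated value = (4·A(h/2) − A(h)) / (4 − 1)
= (4·(-0.46615) − (-0.76272)) / 3
= -1.10188 / 3 = -0.36729

-0.367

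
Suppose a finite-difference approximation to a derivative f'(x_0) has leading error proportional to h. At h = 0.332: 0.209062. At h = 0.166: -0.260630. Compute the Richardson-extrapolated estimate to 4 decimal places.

-0.7303

Extrapolated value = (2·A(h/2) − A(h)) / (2 − 1)
= (2·(-0.260630) − 0.209062) / 1
= -0.730322 / 1 = -0.730322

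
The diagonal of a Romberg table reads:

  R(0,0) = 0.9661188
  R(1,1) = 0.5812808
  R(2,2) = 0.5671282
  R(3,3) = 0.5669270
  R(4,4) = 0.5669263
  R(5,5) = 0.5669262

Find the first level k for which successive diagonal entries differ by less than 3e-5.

|R(1,1) − R(0,0)| = 0.3848380 ≥ 3e-5
|R(2,2) − R(1,1)| = 0.0141526 ≥ 3e-5
|R(3,3) − R(2,2)| = 0.0002012 ≥ 3e-5
|R(4,4) − R(3,3)| = 0.0000007 < 3e-5

k = 4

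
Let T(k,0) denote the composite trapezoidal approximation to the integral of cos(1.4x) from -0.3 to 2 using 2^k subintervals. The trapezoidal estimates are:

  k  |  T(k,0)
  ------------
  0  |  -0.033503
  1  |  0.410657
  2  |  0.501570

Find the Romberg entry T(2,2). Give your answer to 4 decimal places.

T(1,1) = 0.410657 + (0.410657 − (-0.033503))/3 = 0.558710
T(2,1) = (4·0.501570 − 0.410657) / 3 = 0.531874
T(2,2) = 0.531874 + (0.531874 − 0.558710)/15 = 0.530085
(Column j=1 coincides with Simpson's rule on the same nodes.)

0.5301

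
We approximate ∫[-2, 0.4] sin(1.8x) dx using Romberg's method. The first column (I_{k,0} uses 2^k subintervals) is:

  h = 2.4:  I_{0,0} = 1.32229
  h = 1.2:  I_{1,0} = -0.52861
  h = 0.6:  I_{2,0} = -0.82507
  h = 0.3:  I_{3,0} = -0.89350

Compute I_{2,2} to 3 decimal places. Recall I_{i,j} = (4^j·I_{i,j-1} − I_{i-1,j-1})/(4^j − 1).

-0.909

I_{1,1} = -0.52861 + (-0.52861 − 1.32229)/3 = -1.14558
I_{2,1} = (4·(-0.82507) − (-0.52861)) / 3 = -0.92389
I_{2,2} = (16·(-0.92389) − (-1.14558)) / 15 = -0.90911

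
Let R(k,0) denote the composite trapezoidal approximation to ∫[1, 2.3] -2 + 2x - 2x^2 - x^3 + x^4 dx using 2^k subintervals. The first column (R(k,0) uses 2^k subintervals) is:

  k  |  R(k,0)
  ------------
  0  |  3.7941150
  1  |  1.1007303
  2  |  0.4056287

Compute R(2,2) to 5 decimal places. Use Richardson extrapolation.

0.17199

Richardson extrapolation on the trapezoidal column (denominator 4−1=3):
R(1,1) = (4·1.1007303 − 3.7941150) / 3 = 0.2029354
R(2,1) = (4·0.4056287 − 1.1007303) / 3 = 0.1739282
R(2,2) = 0.1739282 + (0.1739282 − 0.2029354)/15 = 0.1719944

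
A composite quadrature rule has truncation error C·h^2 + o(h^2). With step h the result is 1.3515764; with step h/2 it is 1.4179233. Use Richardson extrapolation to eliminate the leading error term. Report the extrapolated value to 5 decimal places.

Extrapolated value = (4·A(h/2) − A(h)) / (4 − 1)
= (4·1.4179233 − 1.3515764) / 3
= 4.3201168 / 3 = 1.4400389

1.44004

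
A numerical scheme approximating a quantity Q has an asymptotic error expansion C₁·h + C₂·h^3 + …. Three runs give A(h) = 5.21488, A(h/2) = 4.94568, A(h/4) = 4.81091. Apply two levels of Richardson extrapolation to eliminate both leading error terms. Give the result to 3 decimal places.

4.676

First eliminate the h term (factor 2^1 = 2):
  B₁ = (2·4.94568 − 5.21488)/1 = 4.67648
  B₂ = (2·4.81091 − 4.94568)/1 = 4.67614
Then eliminate the h^3 term (factor 2^3 = 8):
  (8·4.67614 − 4.67648)/7 = 4.67609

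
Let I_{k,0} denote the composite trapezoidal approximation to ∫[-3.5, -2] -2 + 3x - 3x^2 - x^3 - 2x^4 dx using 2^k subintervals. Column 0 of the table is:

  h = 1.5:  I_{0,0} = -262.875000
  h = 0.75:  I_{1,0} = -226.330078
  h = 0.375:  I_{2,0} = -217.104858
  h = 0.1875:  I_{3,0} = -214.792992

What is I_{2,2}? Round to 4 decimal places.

-214.0219

I_{1,1} = -226.330078 + (-226.330078 − (-262.875000))/3 = -214.148437
I_{2,1} = (4·(-217.104858) − (-226.330078)) / 3 = -214.029785
I_{2,2} = -214.029785 + (-214.029785 − (-214.148437))/15 = -214.021875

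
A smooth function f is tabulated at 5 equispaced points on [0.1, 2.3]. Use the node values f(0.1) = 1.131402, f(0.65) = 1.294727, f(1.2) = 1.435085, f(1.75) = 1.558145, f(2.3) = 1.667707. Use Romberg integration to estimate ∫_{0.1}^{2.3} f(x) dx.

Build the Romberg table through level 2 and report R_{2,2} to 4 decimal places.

R_{0,0} (trapezoid, 1 panel, h=2.2000): 3.079020
R_{1,0} (trapezoid, 2 panels, h=1.1000): 3.118103
R_{2,0} (trapezoid, 4 panels, h=0.5500): 3.128131
R_{1,1} = 3.118103 + (3.118103 − 3.079020)/3 = 3.131131
R_{2,1} = 3.128131 + (3.128131 − 3.118103)/3 = 3.131474
R_{2,2} = 3.131474 + (3.131474 − 3.131131)/15 = 3.131497

3.1315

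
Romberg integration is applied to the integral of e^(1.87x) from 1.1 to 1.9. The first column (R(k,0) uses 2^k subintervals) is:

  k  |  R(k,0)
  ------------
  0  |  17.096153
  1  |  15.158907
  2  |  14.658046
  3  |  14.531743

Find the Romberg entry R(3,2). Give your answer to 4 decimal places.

14.4895

R(2,1) = (4·14.658046 − 15.158907) / 3 = 14.491092
R(3,1) = (4·14.531743 − 14.658046) / 3 = 14.489642
R(3,2) = (16·14.489642 − 14.491092) / 15 = 14.489545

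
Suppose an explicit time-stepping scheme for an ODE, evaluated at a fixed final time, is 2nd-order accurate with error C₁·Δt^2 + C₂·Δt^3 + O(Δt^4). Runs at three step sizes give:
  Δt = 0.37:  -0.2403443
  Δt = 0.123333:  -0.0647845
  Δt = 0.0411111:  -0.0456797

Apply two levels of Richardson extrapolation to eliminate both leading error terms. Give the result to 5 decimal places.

First eliminate the Δt^2 term (factor 3^2 = 9):
  B₁ = (9·(-0.0647845) − (-0.2403443))/8 = -0.0428395
  B₂ = (9·(-0.0456797) − (-0.0647845))/8 = -0.0432916
Then eliminate the Δt^3 term (factor 3^3 = 27):
  (27·(-0.0432916) − (-0.0428395))/26 = -0.0433090

-0.04331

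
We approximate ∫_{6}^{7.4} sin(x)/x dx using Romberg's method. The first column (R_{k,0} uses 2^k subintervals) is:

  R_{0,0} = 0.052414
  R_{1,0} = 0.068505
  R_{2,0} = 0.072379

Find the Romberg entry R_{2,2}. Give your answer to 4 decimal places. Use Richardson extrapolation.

0.0737

Richardson extrapolation on the trapezoidal column (denominator 4−1=3):
R_{1,1} = 0.068505 + (0.068505 − 0.052414)/3 = 0.073869
R_{2,1} = (4·0.072379 − 0.068505) / 3 = 0.073670
R_{2,2} = (16·0.073670 − 0.073869) / 15 = 0.073657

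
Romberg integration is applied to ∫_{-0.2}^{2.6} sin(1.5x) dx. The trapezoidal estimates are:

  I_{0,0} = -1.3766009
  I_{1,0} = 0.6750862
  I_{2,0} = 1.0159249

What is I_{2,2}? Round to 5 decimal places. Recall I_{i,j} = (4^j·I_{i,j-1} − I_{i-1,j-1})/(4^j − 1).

Richardson extrapolation on the trapezoidal column (denominator 4−1=3):
I_{1,1} = 0.6750862 + (0.6750862 − (-1.3766009))/3 = 1.3589819
I_{2,1} = (4·1.0159249 − 0.6750862) / 3 = 1.1295378
I_{2,2} = 1.1295378 + (1.1295378 − 1.3589819)/15 = 1.1142415

1.11424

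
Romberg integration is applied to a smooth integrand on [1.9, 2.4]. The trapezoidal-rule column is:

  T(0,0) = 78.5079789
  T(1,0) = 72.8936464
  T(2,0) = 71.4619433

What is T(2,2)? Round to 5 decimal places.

Richardson extrapolation on the trapezoidal column (denominator 4−1=3):
T(1,1) = 72.8936464 + (72.8936464 − 78.5079789)/3 = 71.0222022
T(2,1) = 71.4619433 + (71.4619433 − 72.8936464)/3 = 70.9847089
T(2,2) = (16·70.9847089 − 71.0222022) / 15 = 70.9822093

70.98221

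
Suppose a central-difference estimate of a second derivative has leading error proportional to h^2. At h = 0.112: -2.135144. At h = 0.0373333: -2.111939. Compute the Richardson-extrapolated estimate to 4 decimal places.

The leading error scales as h^2; refining by a factor of 3 reduces it by 3^2 = 9.
Extrapolated value = (9·A(h/3) − A(h)) / (9 − 1)
= (9·(-2.111939) − (-2.135144)) / 8
= -16.872307 / 8 = -2.109038

-2.1090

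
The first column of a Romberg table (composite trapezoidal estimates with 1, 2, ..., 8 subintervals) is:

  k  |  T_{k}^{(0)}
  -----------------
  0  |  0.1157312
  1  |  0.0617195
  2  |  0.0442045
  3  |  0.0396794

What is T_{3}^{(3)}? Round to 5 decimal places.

0.03816

Richardson extrapolation on the trapezoidal column (denominator 4−1=3):
T_{1}^{(1)} = 0.0617195 + (0.0617195 − 0.1157312)/3 = 0.0437156
T_{2}^{(1)} = 0.0442045 + (0.0442045 − 0.0617195)/3 = 0.0383662
T_{3}^{(1)} = (4·0.0396794 − 0.0442045) / 3 = 0.0381710
T_{2}^{(2)} = (16·0.0383662 − 0.0437156) / 15 = 0.0380096
T_{3}^{(2)} = 0.0381710 + (0.0381710 − 0.0383662)/15 = 0.0381580
T_{3}^{(3)} = (64·0.0381580 − 0.0380096) / 63 = 0.0381604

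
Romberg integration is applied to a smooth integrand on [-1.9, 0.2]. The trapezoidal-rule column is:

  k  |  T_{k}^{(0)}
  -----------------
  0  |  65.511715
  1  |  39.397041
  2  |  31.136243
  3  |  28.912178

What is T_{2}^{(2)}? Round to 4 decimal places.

28.2287

Richardson extrapolation on the trapezoidal column (denominator 4−1=3):
T_{1}^{(1)} = 39.397041 + (39.397041 − 65.511715)/3 = 30.692150
T_{2}^{(1)} = (4·31.136243 − 39.397041) / 3 = 28.382644
T_{2}^{(2)} = (16·28.382644 − 30.692150) / 15 = 28.228677
(Column j=1 coincides with Simpson's rule on the same nodes.)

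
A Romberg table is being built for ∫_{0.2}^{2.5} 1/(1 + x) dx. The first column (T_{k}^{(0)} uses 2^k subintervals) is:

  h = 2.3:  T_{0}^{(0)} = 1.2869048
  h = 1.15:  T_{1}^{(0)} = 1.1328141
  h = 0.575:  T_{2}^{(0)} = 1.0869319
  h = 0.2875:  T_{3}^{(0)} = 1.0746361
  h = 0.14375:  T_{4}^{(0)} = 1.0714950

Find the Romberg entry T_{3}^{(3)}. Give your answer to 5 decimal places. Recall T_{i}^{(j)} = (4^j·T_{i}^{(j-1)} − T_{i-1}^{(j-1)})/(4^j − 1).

1.07046

Richardson extrapolation on the trapezoidal column (denominator 4−1=3):
T_{1}^{(1)} = (4·1.1328141 − 1.2869048) / 3 = 1.0814505
T_{2}^{(1)} = 1.0869319 + (1.0869319 − 1.1328141)/3 = 1.0716378
T_{3}^{(1)} = (4·1.0746361 − 1.0869319) / 3 = 1.0705375
T_{2}^{(2)} = (16·1.0716378 − 1.0814505) / 15 = 1.0709836
T_{3}^{(2)} = (16·1.0705375 − 1.0716378) / 15 = 1.0704641
T_{3}^{(3)} = 1.0704641 + (1.0704641 − 1.0709836)/63 = 1.0704559
(Column j=1 coincides with Simpson's rule on the same nodes.)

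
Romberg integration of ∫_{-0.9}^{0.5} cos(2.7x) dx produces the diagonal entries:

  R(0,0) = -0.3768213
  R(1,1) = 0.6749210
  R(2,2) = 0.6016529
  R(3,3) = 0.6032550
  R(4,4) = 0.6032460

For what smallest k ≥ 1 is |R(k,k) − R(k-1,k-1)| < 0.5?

k = 2

|R(1,1) − R(0,0)| = 1.0517423 ≥ 0.5
|R(2,2) − R(1,1)| = 0.0732681 < 0.5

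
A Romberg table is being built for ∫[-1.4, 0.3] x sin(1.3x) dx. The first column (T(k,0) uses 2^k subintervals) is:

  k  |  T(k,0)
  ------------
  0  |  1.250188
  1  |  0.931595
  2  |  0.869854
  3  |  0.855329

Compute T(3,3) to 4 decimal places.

0.8506

T(1,1) = (4·0.931595 − 1.250188) / 3 = 0.825397
T(2,1) = 0.869854 + (0.869854 − 0.931595)/3 = 0.849274
T(3,1) = 0.855329 + (0.855329 − 0.869854)/3 = 0.850487
T(2,2) = (16·0.849274 − 0.825397) / 15 = 0.850866
T(3,2) = (16·0.850487 − 0.849274) / 15 = 0.850568
T(3,3) = 0.850568 + (0.850568 − 0.850866)/63 = 0.850563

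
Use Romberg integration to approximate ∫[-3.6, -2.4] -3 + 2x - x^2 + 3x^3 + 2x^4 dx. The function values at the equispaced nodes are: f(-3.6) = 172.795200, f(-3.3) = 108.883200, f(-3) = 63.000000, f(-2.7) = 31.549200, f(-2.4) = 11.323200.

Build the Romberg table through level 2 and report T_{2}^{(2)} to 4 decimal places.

87.1822

T_{0}^{(0)} (trapezoid, 1 panel, h=1.2000): 110.471040
T_{1}^{(0)} (trapezoid, 2 panels, h=0.6000): 93.035520
T_{2}^{(0)} (trapezoid, 4 panels, h=0.3000): 88.647480
T_{1}^{(1)} = 93.035520 + (93.035520 − 110.471040)/3 = 87.223680
T_{2}^{(1)} = 88.647480 + (88.647480 − 93.035520)/3 = 87.184800
T_{2}^{(2)} = 87.184800 + (87.184800 − 87.223680)/15 = 87.182208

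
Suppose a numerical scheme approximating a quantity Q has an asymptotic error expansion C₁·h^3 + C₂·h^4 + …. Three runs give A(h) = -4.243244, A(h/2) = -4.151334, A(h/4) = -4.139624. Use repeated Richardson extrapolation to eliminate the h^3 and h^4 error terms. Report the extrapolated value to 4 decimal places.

First eliminate the h^3 term (factor 2^3 = 8):
  B₁ = (8·(-4.151334) − (-4.243244))/7 = -4.138204
  B₂ = (8·(-4.139624) − (-4.151334))/7 = -4.137951
Then eliminate the h^4 term (factor 2^4 = 16):
  (16·(-4.137951) − (-4.138204))/15 = -4.137934

-4.1379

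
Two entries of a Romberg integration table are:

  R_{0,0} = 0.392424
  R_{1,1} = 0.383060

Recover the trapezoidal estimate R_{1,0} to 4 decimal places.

0.3854

From R_{1,1} = (4·R_{1,0} − R_{0,0})/3, solve for R_{1,0}:
4·R_{1,0} = 3·0.383060 + 0.392424 = 1.541604
R_{1,0} = 0.385401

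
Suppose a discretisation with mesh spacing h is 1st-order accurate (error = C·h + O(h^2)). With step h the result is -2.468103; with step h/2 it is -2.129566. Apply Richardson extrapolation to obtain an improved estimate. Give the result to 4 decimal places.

Extrapolated value = (2·A(h/2) − A(h)) / (2 − 1)
= (2·(-2.129566) − (-2.468103)) / 1
= -1.791029 / 1 = -1.791029

-1.7910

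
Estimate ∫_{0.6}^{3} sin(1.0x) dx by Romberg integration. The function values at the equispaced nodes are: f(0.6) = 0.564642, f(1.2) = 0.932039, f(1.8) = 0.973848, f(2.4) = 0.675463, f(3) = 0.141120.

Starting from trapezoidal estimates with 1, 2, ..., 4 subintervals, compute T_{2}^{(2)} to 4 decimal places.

T_{0}^{(0)} (trapezoid, 1 panel, h=2.4000): 0.846914
T_{1}^{(0)} (trapezoid, 2 panels, h=1.2000): 1.592075
T_{2}^{(0)} (trapezoid, 4 panels, h=0.6000): 1.760539
T_{1}^{(1)} = 1.592075 + (1.592075 − 0.846914)/3 = 1.840462
T_{2}^{(1)} = 1.760539 + (1.760539 − 1.592075)/3 = 1.816694
T_{2}^{(2)} = 1.816694 + (1.816694 − 1.840462)/15 = 1.815109

1.8151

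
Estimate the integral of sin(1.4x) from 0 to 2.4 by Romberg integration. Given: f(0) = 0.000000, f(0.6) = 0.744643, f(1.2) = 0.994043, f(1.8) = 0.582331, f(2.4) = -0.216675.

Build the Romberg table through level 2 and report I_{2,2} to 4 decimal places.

I_{0,0} (trapezoid, 1 panel, h=2.4000): -0.260010
I_{1,0} (trapezoid, 2 panels, h=1.2000): 1.062847
I_{2,0} (trapezoid, 4 panels, h=0.6000): 1.327608
I_{1,1} = 1.062847 + (1.062847 − (-0.260010))/3 = 1.503799
I_{2,1} = 1.327608 + (1.327608 − 1.062847)/3 = 1.415862
I_{2,2} = 1.415862 + (1.415862 − 1.503799)/15 = 1.410000

1.4100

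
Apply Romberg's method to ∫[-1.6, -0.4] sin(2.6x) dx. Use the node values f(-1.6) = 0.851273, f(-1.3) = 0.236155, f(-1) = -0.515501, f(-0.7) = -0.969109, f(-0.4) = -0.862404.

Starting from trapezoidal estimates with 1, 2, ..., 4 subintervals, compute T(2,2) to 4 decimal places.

T(0,0) (trapezoid, 1 panel, h=1.2000): -0.006679
T(1,0) (trapezoid, 2 panels, h=0.6000): -0.312640
T(2,0) (trapezoid, 4 panels, h=0.3000): -0.376206
T(1,1) = -0.312640 + (-0.312640 − (-0.006679))/3 = -0.414627
T(2,1) = -0.376206 + (-0.376206 − (-0.312640))/3 = -0.397395
T(2,2) = -0.397395 + (-0.397395 − (-0.414627))/15 = -0.396246

-0.3962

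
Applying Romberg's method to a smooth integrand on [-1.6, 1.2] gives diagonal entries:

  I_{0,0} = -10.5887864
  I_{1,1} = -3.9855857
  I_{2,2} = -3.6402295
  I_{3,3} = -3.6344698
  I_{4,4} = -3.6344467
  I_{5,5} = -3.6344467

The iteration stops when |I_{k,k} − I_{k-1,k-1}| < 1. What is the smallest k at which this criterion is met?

k = 2

|I_{1,1} − I_{0,0}| = 6.6032007 ≥ 1
|I_{2,2} − I_{1,1}| = 0.3453562 < 1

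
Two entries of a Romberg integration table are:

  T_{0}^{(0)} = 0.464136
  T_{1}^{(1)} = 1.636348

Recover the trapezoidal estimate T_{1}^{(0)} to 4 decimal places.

1.3433

From T_{1}^{(1)} = (4·T_{1}^{(0)} − T_{0}^{(0)})/3, solve for T_{1}^{(0)}:
4·T_{1}^{(0)} = 3·1.636348 + 0.464136 = 5.373180
T_{1}^{(0)} = 1.343295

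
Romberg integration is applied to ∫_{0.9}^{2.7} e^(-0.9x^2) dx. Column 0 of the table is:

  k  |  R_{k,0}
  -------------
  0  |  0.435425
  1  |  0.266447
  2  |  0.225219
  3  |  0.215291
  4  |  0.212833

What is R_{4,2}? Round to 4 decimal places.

Richardson extrapolation on the trapezoidal column (denominator 4−1=3):
R_{3,1} = 0.215291 + (0.215291 − 0.225219)/3 = 0.211982
R_{4,1} = (4·0.212833 − 0.215291) / 3 = 0.212014
R_{4,2} = (16·0.212014 − 0.211982) / 15 = 0.212016

0.2120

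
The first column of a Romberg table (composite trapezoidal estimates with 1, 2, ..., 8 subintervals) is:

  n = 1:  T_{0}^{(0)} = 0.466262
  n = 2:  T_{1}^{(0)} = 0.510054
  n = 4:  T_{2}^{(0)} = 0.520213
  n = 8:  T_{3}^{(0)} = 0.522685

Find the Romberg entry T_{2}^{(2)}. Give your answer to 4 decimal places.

0.5235

Richardson extrapolation on the trapezoidal column (denominator 4−1=3):
T_{1}^{(1)} = (4·0.510054 − 0.466262) / 3 = 0.524651
T_{2}^{(1)} = 0.520213 + (0.520213 − 0.510054)/3 = 0.523599
T_{2}^{(2)} = (16·0.523599 − 0.524651) / 15 = 0.523529
(Column j=1 coincides with Simpson's rule on the same nodes.)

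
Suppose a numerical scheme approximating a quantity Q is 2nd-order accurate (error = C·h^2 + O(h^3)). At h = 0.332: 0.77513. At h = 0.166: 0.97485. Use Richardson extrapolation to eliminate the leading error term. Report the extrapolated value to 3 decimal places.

Extrapolated value = (4·A(h/2) − A(h)) / (4 − 1)
= (4·0.97485 − 0.77513) / 3
= 3.12427 / 3 = 1.04142

1.041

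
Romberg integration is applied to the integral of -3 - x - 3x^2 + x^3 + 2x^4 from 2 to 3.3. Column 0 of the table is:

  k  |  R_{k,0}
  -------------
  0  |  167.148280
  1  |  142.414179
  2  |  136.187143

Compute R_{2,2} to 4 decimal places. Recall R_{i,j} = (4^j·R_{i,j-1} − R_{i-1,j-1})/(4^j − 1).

Richardson extrapolation on the trapezoidal column (denominator 4−1=3):
R_{1,1} = (4·142.414179 − 167.148280) / 3 = 134.169479
R_{2,1} = 136.187143 + (136.187143 − 142.414179)/3 = 134.111464
R_{2,2} = 134.111464 + (134.111464 − 134.169479)/15 = 134.107596

134.1076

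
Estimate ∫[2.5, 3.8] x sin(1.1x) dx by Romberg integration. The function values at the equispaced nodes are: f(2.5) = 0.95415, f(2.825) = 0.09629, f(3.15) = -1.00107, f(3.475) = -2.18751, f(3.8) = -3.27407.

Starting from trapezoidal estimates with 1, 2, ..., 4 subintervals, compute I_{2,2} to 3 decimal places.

I_{0,0} (trapezoid, 1 panel, h=1.3000): -1.50795
I_{1,0} (trapezoid, 2 panels, h=0.6500): -1.40467
I_{2,0} (trapezoid, 4 panels, h=0.3250): -1.38198
I_{1,1} = -1.40467 + (-1.40467 − (-1.50795))/3 = -1.37024
I_{2,1} = -1.38198 + (-1.38198 − (-1.40467))/3 = -1.37442
I_{2,2} = -1.37442 + (-1.37442 − (-1.37024))/15 = -1.37470

-1.375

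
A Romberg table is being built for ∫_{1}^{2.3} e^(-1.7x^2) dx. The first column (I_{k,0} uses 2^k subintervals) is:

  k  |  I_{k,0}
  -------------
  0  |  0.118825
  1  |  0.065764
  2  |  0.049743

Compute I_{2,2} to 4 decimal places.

Richardson extrapolation on the trapezoidal column (denominator 4−1=3):
I_{1,1} = (4·0.065764 − 0.118825) / 3 = 0.048077
I_{2,1} = 0.049743 + (0.049743 − 0.065764)/3 = 0.044403
I_{2,2} = (16·0.044403 − 0.048077) / 15 = 0.044158

0.0442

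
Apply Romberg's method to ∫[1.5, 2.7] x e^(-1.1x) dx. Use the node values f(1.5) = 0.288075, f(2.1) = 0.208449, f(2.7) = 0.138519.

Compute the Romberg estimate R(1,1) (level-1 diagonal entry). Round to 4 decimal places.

0.2521

R(0,0) (trapezoid, 1 panel, h=1.2000): 0.255956
R(1,0) (trapezoid, 2 panels, h=0.6000): 0.253048
R(1,1) = 0.253048 + (0.253048 − 0.255956)/3 = 0.252079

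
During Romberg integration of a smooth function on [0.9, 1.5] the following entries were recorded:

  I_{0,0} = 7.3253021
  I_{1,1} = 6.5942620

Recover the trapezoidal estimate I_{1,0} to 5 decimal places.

6.77702

From I_{1,1} = (4·I_{1,0} − I_{0,0})/3, solve for I_{1,0}:
4·I_{1,0} = 3·6.5942620 + 7.3253021 = 27.1080881
I_{1,0} = 6.7770220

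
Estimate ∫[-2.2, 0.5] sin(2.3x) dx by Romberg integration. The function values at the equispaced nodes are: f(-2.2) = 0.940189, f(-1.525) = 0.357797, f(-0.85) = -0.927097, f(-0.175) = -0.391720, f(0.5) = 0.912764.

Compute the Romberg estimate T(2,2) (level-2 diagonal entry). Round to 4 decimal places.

T(0,0) (trapezoid, 1 panel, h=2.7000): 2.501487
T(1,0) (trapezoid, 2 panels, h=1.3500): -0.000838
T(2,0) (trapezoid, 4 panels, h=0.6750): -0.023317
T(1,1) = -0.000838 + (-0.000838 − 2.501487)/3 = -0.834946
T(2,1) = -0.023317 + (-0.023317 − (-0.000838))/3 = -0.030810
T(2,2) = -0.030810 + (-0.030810 − (-0.834946))/15 = 0.022799

0.0228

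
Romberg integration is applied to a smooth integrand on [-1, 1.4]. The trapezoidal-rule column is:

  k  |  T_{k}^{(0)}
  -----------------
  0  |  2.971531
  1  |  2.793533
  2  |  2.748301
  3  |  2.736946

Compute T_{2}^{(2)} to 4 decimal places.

T_{1}^{(1)} = (4·2.793533 − 2.971531) / 3 = 2.734200
T_{2}^{(1)} = (4·2.748301 − 2.793533) / 3 = 2.733224
T_{2}^{(2)} = 2.733224 + (2.733224 − 2.734200)/15 = 2.733159
(Column j=1 coincides with Simpson's rule on the same nodes.)

2.7332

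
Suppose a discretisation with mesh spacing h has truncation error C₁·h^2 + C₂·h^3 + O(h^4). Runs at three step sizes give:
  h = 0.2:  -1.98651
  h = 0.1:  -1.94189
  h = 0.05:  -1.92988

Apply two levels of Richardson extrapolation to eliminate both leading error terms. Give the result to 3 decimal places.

First eliminate the h^2 term (factor 2^2 = 4):
  B₁ = (4·(-1.94189) − (-1.98651))/3 = -1.92702
  B₂ = (4·(-1.92988) − (-1.94189))/3 = -1.92588
Then eliminate the h^3 term (factor 2^3 = 8):
  (8·(-1.92588) − (-1.92702))/7 = -1.92572

-1.926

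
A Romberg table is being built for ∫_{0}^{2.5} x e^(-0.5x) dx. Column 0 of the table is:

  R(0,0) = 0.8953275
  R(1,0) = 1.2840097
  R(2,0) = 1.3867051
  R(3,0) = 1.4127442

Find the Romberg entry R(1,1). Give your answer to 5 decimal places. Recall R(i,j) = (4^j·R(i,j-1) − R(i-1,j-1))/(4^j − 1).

R(1,1) = (4·1.2840097 − 0.8953275) / 3 = 1.4135704

1.41357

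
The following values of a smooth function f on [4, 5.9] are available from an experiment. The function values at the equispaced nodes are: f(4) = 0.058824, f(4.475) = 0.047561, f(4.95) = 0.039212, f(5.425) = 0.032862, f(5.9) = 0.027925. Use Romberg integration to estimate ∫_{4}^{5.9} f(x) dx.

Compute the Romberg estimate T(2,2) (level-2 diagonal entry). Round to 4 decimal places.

0.0771

T(0,0) (trapezoid, 1 panel, h=1.9000): 0.082412
T(1,0) (trapezoid, 2 panels, h=0.9500): 0.078457
T(2,0) (trapezoid, 4 panels, h=0.4750): 0.077430
T(1,1) = 0.078457 + (0.078457 − 0.082412)/3 = 0.077139
T(2,1) = 0.077430 + (0.077430 − 0.078457)/3 = 0.077088
T(2,2) = 0.077088 + (0.077088 − 0.077139)/15 = 0.077085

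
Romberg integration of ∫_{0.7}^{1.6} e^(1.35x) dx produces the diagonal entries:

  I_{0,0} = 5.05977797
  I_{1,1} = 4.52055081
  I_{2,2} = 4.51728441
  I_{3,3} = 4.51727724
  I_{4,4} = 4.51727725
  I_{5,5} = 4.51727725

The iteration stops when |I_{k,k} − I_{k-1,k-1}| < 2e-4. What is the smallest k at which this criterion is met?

|I_{1,1} − I_{0,0}| = 0.53922716 ≥ 2e-4
|I_{2,2} − I_{1,1}| = 0.00326640 ≥ 2e-4
|I_{3,3} − I_{2,2}| = 0.00000717 < 2e-4

k = 3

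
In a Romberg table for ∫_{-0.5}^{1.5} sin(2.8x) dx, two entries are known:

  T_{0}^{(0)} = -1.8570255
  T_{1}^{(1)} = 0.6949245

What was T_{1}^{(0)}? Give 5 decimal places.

0.05694

From T_{1}^{(1)} = (4·T_{1}^{(0)} − T_{0}^{(0)})/3, solve for T_{1}^{(0)}:
4·T_{1}^{(0)} = 3·0.6949245 + (-1.8570255) = 0.2277480
T_{1}^{(0)} = 0.0569370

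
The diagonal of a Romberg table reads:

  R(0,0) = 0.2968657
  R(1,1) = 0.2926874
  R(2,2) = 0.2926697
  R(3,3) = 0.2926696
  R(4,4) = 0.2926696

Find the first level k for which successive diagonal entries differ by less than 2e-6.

|R(1,1) − R(0,0)| = 0.0041783 ≥ 2e-6
|R(2,2) − R(1,1)| = 0.0000177 ≥ 2e-6
|R(3,3) − R(2,2)| = 0.0000001 < 2e-6

k = 3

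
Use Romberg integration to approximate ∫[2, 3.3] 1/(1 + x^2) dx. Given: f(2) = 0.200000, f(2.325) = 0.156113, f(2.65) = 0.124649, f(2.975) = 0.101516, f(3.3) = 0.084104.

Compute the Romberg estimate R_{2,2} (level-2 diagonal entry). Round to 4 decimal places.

0.1694

R_{0,0} (trapezoid, 1 panel, h=1.3000): 0.184668
R_{1,0} (trapezoid, 2 panels, h=0.6500): 0.173356
R_{2,0} (trapezoid, 4 panels, h=0.3250): 0.170407
R_{1,1} = 0.173356 + (0.173356 − 0.184668)/3 = 0.169585
R_{2,1} = 0.170407 + (0.170407 − 0.173356)/3 = 0.169424
R_{2,2} = 0.169424 + (0.169424 − 0.169585)/15 = 0.169413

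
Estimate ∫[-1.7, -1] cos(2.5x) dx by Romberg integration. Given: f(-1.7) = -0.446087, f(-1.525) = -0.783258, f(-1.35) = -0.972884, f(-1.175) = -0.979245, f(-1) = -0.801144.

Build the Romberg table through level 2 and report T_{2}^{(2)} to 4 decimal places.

T_{0}^{(0)} (trapezoid, 1 panel, h=0.7000): -0.436531
T_{1}^{(0)} (trapezoid, 2 panels, h=0.3500): -0.558775
T_{2}^{(0)} (trapezoid, 4 panels, h=0.1750): -0.587825
T_{1}^{(1)} = -0.558775 + (-0.558775 − (-0.436531))/3 = -0.599523
T_{2}^{(1)} = -0.587825 + (-0.587825 − (-0.558775))/3 = -0.597508
T_{2}^{(2)} = -0.597508 + (-0.597508 − (-0.599523))/15 = -0.597374

-0.5974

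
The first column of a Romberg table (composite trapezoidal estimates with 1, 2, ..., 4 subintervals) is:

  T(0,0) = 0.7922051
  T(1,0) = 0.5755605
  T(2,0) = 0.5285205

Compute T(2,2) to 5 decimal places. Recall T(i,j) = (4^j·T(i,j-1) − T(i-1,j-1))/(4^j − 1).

0.51347

Richardson extrapolation on the trapezoidal column (denominator 4−1=3):
T(1,1) = (4·0.5755605 − 0.7922051) / 3 = 0.5033456
T(2,1) = 0.5285205 + (0.5285205 − 0.5755605)/3 = 0.5128405
T(2,2) = 0.5128405 + (0.5128405 − 0.5033456)/15 = 0.5134735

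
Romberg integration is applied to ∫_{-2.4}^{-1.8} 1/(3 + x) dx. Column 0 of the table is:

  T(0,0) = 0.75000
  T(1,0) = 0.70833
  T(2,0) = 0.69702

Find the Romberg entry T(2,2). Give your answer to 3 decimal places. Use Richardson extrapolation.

0.693

Richardson extrapolation on the trapezoidal column (denominator 4−1=3):
T(1,1) = (4·0.70833 − 0.75000) / 3 = 0.69444
T(2,1) = 0.69702 + (0.69702 − 0.70833)/3 = 0.69325
T(2,2) = (16·0.69325 − 0.69444) / 15 = 0.69317
(Column j=1 coincides with Simpson's rule on the same nodes.)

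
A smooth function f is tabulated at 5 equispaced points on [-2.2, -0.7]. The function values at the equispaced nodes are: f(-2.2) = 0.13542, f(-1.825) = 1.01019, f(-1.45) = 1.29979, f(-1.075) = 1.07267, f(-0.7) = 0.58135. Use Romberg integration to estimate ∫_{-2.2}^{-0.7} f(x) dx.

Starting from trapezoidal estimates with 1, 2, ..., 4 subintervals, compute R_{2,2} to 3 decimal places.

1.454

R_{0,0} (trapezoid, 1 panel, h=1.5000): 0.53758
R_{1,0} (trapezoid, 2 panels, h=0.7500): 1.24363
R_{2,0} (trapezoid, 4 panels, h=0.3750): 1.40289
R_{1,1} = 1.24363 + (1.24363 − 0.53758)/3 = 1.47898
R_{2,1} = 1.40289 + (1.40289 − 1.24363)/3 = 1.45598
R_{2,2} = 1.45598 + (1.45598 − 1.47898)/15 = 1.45445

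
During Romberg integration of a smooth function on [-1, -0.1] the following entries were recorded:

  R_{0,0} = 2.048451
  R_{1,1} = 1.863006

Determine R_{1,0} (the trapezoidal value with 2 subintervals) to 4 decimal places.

From R_{1,1} = (4·R_{1,0} − R_{0,0})/3, solve for R_{1,0}:
4·R_{1,0} = 3·1.863006 + 2.048451 = 7.637469
R_{1,0} = 1.909367

1.9094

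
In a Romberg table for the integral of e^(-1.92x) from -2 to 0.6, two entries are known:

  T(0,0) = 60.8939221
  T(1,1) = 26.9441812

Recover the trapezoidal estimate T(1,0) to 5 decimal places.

35.43162

From T(1,1) = (4·T(1,0) − T(0,0))/3, solve for T(1,0):
4·T(1,0) = 3·26.9441812 + 60.8939221 = 141.7264657
T(1,0) = 35.4316164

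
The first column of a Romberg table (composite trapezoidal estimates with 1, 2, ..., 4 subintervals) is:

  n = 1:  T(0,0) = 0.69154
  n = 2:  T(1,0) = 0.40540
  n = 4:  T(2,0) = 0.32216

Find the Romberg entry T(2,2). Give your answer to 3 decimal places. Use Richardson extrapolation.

Richardson extrapolation on the trapezoidal column (denominator 4−1=3):
T(1,1) = (4·0.40540 − 0.69154) / 3 = 0.31002
T(2,1) = (4·0.32216 − 0.40540) / 3 = 0.29441
T(2,2) = 0.29441 + (0.29441 − 0.31002)/15 = 0.29337

0.293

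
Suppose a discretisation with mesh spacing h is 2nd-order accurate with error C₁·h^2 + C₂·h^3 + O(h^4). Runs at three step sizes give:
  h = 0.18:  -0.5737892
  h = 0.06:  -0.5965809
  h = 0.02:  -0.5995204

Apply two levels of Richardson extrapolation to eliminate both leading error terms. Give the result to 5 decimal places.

First eliminate the h^2 term (factor 3^2 = 9):
  B₁ = (9·(-0.5965809) − (-0.5737892))/8 = -0.5994299
  B₂ = (9·(-0.5995204) − (-0.5965809))/8 = -0.5998878
Then eliminate the h^3 term (factor 3^3 = 27):
  (27·(-0.5998878) − (-0.5994299))/26 = -0.5999054

-0.59991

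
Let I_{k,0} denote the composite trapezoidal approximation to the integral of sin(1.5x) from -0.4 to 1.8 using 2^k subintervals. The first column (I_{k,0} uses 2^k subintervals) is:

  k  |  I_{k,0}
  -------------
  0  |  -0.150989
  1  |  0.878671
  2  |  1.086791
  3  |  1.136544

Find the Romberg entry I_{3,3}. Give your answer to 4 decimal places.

1.1529

I_{1,1} = (4·0.878671 − (-0.150989)) / 3 = 1.221891
I_{2,1} = (4·1.086791 − 0.878671) / 3 = 1.156164
I_{3,1} = (4·1.136544 − 1.086791) / 3 = 1.153128
I_{2,2} = (16·1.156164 − 1.221891) / 15 = 1.151782
I_{3,2} = (16·1.153128 − 1.156164) / 15 = 1.152926
I_{3,3} = (64·1.152926 − 1.151782) / 63 = 1.152944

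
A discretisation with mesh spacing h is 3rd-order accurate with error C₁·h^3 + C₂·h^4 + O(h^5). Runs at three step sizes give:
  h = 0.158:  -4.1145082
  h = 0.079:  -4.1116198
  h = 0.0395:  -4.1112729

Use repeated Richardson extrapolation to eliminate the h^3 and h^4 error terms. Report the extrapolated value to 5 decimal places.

First eliminate the h^3 term (factor 2^3 = 8):
  B₁ = (8·(-4.1116198) − (-4.1145082))/7 = -4.1112072
  B₂ = (8·(-4.1112729) − (-4.1116198))/7 = -4.1112233
Then eliminate the h^4 term (factor 2^4 = 16):
  (16·(-4.1112233) − (-4.1112072))/15 = -4.1112244

-4.11122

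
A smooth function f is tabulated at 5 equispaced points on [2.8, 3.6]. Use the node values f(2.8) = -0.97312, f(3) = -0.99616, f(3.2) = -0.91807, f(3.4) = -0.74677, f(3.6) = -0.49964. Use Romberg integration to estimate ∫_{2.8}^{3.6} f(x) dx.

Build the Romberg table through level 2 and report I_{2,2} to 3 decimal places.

I_{0,0} (trapezoid, 1 panel, h=0.8000): -0.58910
I_{1,0} (trapezoid, 2 panels, h=0.4000): -0.66178
I_{2,0} (trapezoid, 4 panels, h=0.2000): -0.67948
I_{1,1} = -0.66178 + (-0.66178 − (-0.58910))/3 = -0.68601
I_{2,1} = -0.67948 + (-0.67948 − (-0.66178))/3 = -0.68538
I_{2,2} = -0.68538 + (-0.68538 − (-0.68601))/15 = -0.68534

-0.685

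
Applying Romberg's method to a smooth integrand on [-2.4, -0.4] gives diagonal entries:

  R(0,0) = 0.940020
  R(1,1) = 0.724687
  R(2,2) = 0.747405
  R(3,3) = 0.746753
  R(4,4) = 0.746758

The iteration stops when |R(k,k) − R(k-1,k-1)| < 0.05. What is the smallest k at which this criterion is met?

k = 2

|R(1,1) − R(0,0)| = 0.215333 ≥ 0.05
|R(2,2) − R(1,1)| = 0.022718 < 0.05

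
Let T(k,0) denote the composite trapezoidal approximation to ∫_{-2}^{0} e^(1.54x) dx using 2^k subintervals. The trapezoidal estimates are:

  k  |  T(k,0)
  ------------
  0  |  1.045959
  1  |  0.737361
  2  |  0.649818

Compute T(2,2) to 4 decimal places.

0.6197

Richardson extrapolation on the trapezoidal column (denominator 4−1=3):
T(1,1) = (4·0.737361 − 1.045959) / 3 = 0.634495
T(2,1) = 0.649818 + (0.649818 − 0.737361)/3 = 0.620637
T(2,2) = (16·0.620637 − 0.634495) / 15 = 0.619713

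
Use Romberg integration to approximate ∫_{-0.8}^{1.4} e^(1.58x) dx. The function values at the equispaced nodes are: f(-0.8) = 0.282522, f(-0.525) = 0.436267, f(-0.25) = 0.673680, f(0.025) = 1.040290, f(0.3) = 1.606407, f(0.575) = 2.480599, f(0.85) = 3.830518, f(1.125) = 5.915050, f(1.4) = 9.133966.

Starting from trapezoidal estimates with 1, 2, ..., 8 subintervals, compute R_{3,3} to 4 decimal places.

R_{0,0} (trapezoid, 1 panel, h=2.2000): 10.358137
R_{1,0} (trapezoid, 2 panels, h=1.1000): 6.946116
R_{2,0} (trapezoid, 4 panels, h=0.5500): 5.950367
R_{3,0} (trapezoid, 8 panels, h=0.2750): 5.690040
R_{1,1} = 6.946116 + (6.946116 − 10.358137)/3 = 5.808776
R_{2,1} = 5.950367 + (5.950367 − 6.946116)/3 = 5.618451
R_{3,1} = 5.690040 + (5.690040 − 5.950367)/3 = 5.603264
R_{2,2} = 5.618451 + (5.618451 − 5.808776)/15 = 5.605763
R_{3,2} = 5.603264 + (5.603264 − 5.618451)/15 = 5.602252
R_{3,3} = 5.602252 + (5.602252 − 5.605763)/63 = 5.602196

5.6022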